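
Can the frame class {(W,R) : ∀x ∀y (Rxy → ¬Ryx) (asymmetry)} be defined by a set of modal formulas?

Modal frame validity is preserved under surjective bounded morphisms.
The 3-cycle (worlds a,b,c with a→b→c→a) is asymmetric. Mapping every world to a single reflexive point • is a surjective bounded morphism, and the reflexive point is not asymmetric (R•• but asymmetry requires ¬R••).
So the class is not modally definable.

Not modally definable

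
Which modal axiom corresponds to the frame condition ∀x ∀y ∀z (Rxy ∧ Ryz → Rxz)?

This is transitivity; the standard corresponding axiom is 4: □ψ → □□ψ.

□ψ → □□ψ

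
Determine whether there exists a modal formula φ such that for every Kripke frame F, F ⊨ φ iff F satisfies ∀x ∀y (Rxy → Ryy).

Yes — defined by □(□p → p)

The condition is shift-reflexivity. A defining modal formula is □(□p → p).
Suppose □(□p→p) is valid. Take Rxy and set V(p)={w : Ryw}. Then at y, □p holds; since □(□p→p) at x, □p→p at y, so p at y, i.e. Ryy.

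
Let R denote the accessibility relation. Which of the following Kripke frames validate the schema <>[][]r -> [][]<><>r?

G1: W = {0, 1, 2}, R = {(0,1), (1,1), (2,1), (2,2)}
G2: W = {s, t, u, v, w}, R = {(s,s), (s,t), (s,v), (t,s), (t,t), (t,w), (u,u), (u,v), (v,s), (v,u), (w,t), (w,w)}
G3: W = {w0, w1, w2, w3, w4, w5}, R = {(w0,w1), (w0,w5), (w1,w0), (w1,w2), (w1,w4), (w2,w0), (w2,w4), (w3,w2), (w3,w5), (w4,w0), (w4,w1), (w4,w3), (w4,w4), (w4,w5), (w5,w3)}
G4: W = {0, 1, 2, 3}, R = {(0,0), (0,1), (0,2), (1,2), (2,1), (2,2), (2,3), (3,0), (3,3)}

Frame correspondent (Sahlqvist): forall x forall y forall z ((xRy & x R^2 z) -> exists w (y R^2 w & z R^2 w)) — i.e. a generalized confluence (Geach) condition.
G1: satisfies the condition.
G2: satisfies the condition.
G3: fails — w0Rw5, w0R²w3 but no w with w5R²w and w3R²w.
G4: satisfies the condition.

G1, G2, G4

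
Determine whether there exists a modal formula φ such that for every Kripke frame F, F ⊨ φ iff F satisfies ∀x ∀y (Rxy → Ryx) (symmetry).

This is a Sahlqvist condition; the B axiom q → □◇q defines it.
Suppose q→□◇q is valid. Take Rxy and set V(q)={x}. Then q at x, so □◇q at x, so ◇q at y, so some z with Ryz has q; z=x, i.e. Ryx.

Yes — defined by q → □◇q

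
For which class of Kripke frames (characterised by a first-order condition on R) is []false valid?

□⊥ is valid iff no world has any successor (otherwise □⊥ fails at any world with one).
Conversely, on a frame with emptiness of R the schema holds at every world under every valuation.
Frame condition: forall x forall y ~Rxy.

emptiness of R: forall x forall y ~Rxy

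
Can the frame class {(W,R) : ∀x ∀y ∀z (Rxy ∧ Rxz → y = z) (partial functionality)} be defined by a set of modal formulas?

Yes, by ◇r → □r

This is a Sahlqvist condition; the CD axiom ◇r → □r defines it.
Suppose ◇r→□r is valid. Take Rxy, Rxz and set V(r)={y}. Then ◇r at x, so □r at x, so r at z, i.e. z=y.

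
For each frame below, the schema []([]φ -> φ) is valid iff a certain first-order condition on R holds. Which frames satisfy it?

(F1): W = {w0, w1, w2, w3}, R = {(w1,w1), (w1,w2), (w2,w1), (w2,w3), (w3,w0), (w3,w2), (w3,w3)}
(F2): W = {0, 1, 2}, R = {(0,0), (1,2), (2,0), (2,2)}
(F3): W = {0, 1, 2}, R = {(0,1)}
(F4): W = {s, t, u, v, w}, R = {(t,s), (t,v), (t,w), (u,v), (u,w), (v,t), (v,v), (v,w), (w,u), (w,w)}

This is the axiom for shift-reflexivity; its first-order frame correspondent is forall x forall y (Rxy -> Ryy).
(F1): fails — Rw1w2 but not Rw2w2.
(F2): satisfies the condition.
(F3): fails — R01 but not R11.
(F4): fails — Rwu but not Ruu.
Valid on: (F2).

(F2)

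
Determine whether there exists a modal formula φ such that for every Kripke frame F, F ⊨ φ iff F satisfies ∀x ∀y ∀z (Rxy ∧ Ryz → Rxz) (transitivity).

Yes: it is transitivity, defined by the 4 schema □p → □□p.
Suppose □p→□□p is valid. Take Rxy, Ryz and set V(p)={w : Rxw}. Then □p at x, so □□p at x, so □p at y, so p at z, i.e. Rxz.

Definable; □p → □□p defines it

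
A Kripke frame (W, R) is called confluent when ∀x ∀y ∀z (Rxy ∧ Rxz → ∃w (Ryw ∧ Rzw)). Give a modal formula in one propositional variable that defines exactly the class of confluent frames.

The condition is convergence. The .2 schema ◇□q → □◇q defines it.
Suppose ◇□q→□◇q is valid. Take Rxy, Rxz and set V(q)={w : Ryw}. Then □q at y so ◇□q at x, so □◇q at x, so ◇q at z, giving w with Rzw and Ryw.

◇□q → □◇q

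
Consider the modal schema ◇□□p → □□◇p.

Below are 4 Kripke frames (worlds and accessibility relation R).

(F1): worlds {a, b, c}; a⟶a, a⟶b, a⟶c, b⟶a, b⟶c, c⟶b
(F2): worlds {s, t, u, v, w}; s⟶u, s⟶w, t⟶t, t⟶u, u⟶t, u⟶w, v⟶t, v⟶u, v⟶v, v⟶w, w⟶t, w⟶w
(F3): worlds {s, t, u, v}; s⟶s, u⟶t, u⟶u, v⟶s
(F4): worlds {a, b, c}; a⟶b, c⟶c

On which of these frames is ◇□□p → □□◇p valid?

The schema corresponds to a generalized confluence (Geach) condition: ∀x ∀y ∀z ((xRy ∧ xR²z) → ∃w (yR²w ∧ zRw)).
(F1): fails — aRc, aR²c but no w with cR²w and cRw.
(F2): ✓.
(F3): fails — uRt, uR²t but no w with tR²w and tRw.
(F4): ✓.
Valid on: (F2), (F4).

(F2), (F4)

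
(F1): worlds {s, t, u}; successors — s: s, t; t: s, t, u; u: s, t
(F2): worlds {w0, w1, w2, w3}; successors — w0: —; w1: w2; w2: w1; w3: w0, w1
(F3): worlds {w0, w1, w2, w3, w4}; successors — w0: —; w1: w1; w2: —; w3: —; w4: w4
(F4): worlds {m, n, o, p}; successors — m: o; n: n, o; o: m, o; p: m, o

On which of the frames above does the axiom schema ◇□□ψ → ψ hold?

(F1), (F3)

The schema corresponds to a generalized confluence (Geach) condition: ∀x ∀y (xRy → ∃w (yR²w ∧ x = w)).
(F1): condition met.
(F2): fails — w1Rw2 but no w with w2R²w and w1=w.
(F3): condition met.
(F4): fails — nRo but no w with oR²w and n=w.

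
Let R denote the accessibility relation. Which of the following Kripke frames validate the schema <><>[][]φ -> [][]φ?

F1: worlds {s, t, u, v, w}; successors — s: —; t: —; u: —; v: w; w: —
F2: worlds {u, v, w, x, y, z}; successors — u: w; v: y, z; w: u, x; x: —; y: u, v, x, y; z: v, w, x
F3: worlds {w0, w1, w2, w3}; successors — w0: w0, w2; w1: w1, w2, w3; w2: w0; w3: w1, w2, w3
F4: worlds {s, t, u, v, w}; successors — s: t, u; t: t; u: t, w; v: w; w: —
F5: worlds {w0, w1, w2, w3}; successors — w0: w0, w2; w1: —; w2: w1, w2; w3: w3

F1

The schema corresponds to a generalized confluence (Geach) condition: forall x forall y forall z ((x R^2 y & x R^2 z) -> exists w (y R^2 w & z = w)).
F1: holds.
F2: fails — uR²x, uR²u but no t with xR²t and u=t.
F3: fails — w1R²w0, w1R²w1 but no w with w0R²w and w1=w.
F4: fails — sR²t, sR²w but no w* with tR²w* and w=w*.
F5: fails — w0R²w1, w0R²w0 but no w with w1R²w and w0=w.
Valid on: F1.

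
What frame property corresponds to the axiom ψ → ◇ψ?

reflexivity

This is a form of the T axiom.
It corresponds to reflexivity: ∀x Rxx.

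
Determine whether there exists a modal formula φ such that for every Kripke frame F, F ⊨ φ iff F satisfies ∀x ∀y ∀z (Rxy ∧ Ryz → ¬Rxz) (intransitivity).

No — not modally definable

If a class were modally definable it would be closed under surjective bounded morphisms (Goldblatt–Thomason).
The 5-cycle (worlds w0,w1,w2,w3,w4 with w0→w1→w2→w3→w4→w0) is intransitive. Mapping every world to a single reflexive point • is a surjective bounded morphism; the reflexive point is not intransitive (R••∧R•• but R••).
Hence intransitivity is not modally definable.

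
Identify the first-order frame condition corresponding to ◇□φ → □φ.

the Euclidean property

Replacing φ by ¬φ and contraposing gives the equivalent schema ◇φ → □◇φ.
Suppose ◇φ→□◇φ is valid. Take Rxy, Rxz and set V(φ)={y}. Then ◇φ at x, so □◇φ at x, so ◇φ at z, so some w with Rzw has φ; w=y, i.e. Rzy. By symmetry of the argument, Ryz.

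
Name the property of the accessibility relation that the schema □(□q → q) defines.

shift-reflexivity

Suppose □(□q→q) is valid. Take Rxy and set V(q)={w : Ryw}. Then at y, □q holds; since □(□q→q) at x, □q→q at y, so q at y, i.e. Ryy.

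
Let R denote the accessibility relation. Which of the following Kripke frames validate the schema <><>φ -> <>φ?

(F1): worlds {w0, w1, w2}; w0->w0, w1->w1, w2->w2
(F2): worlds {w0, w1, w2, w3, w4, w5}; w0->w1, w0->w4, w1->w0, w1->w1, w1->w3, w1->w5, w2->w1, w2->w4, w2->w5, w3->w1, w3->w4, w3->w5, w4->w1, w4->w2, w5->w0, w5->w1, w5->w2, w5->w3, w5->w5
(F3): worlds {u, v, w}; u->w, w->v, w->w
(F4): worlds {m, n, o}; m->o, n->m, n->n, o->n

Frame correspondent (Sahlqvist): forall x forall y forall z (Rxy & Ryz -> Rxz) — i.e. transitivity.
(F1): ✓.
(F2): fails — Rw3w1 and Rw1w3 but not Rw3w3.
(F3): fails — Ruw and Rwv but not Ruv.
(F4): fails — Rnm and Rmo but not Rno.

(F1)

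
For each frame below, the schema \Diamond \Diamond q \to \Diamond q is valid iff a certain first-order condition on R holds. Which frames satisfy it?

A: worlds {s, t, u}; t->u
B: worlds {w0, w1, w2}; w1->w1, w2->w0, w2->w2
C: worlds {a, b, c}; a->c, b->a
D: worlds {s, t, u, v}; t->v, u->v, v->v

This is the axiom for transitivity; its first-order frame correspondent is \forall x \forall y \forall z (Rxy \wedge Ryz \to Rxz).
A: ✓.
B: ✓.
C: fails — Rba and Rac but not Rbc.
D: ✓.
Valid on: A, B, D.

A, B, D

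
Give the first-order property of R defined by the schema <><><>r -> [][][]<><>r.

forall x forall y forall z ((x R^3 y & x R^3 z) -> exists w (y = w & z R^2 w))

This is a Sahlqvist (Geach-type) schema ◇^3□^0r → □^3◇^2r.
Minimal-valuation argument: fix x; take any y with xR^3y and any z with xR^3z. Set V(r) to the set of worlds R-reachable from y in exactly 0 steps. Then □^0r holds at y, so the antecedent holds at x; validity forces ◇^2r at z, giving a w with zR^2w and yR^0w.
First-order correspondent: forall x forall y forall z ((x R^3 y & x R^3 z) -> exists w (y = w & z R^2 w)).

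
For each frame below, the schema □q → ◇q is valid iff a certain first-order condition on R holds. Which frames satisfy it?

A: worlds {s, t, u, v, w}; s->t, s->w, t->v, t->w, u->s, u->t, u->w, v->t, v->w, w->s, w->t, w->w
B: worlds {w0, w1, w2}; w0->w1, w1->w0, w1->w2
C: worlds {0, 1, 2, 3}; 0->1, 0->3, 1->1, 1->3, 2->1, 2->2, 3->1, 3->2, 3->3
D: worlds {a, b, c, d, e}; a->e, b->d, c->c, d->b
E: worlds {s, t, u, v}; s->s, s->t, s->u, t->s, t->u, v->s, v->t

A, C

Frame correspondent (Sahlqvist): ∀x ∃y Rxy — i.e. seriality.
A: condition met.
B: fails — world w2 has no successor.
C: condition met.
D: fails — world e has no successor.
E: fails — world u has no successor.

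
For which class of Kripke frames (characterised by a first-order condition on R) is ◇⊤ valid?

seriality: ∀x ∃y Rxy

This schema is equivalent to the D axiom □A → ◇A.
Its frame correspondent is seriality — ∀x ∃y Rxy.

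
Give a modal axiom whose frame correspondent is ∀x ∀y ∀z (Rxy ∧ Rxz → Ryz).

The condition is the Euclidean property. The 5 schema ◇ψ → □◇ψ defines it.

◇ψ → □◇ψ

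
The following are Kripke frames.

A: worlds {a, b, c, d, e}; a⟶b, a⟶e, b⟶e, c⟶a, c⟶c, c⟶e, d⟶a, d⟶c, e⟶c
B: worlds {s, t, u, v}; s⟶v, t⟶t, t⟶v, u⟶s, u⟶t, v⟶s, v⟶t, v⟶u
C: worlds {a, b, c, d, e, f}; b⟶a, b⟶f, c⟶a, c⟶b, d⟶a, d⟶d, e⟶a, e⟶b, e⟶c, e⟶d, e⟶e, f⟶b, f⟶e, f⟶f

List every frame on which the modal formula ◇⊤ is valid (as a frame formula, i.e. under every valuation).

The schema corresponds to seriality: ∀x ∃y Rxy.
A: condition met.
B: condition met.
C: fails — world a has no successor.

A, B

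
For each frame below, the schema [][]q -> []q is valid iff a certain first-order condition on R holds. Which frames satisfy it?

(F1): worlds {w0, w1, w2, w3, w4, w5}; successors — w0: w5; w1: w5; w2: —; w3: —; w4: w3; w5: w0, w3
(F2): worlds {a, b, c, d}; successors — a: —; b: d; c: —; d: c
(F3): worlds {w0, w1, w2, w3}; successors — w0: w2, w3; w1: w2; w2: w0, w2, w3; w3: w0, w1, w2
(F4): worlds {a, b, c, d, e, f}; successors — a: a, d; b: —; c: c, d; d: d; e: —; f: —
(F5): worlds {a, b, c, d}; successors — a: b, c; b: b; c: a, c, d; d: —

(F4), (F5)

This is the axiom for density; its first-order frame correspondent is forall x forall y (Rxy -> exists z (Rxz & Rzy)).
(F1): fails — Rw1w5 but no z with Rw1z and Rzw5.
(F2): fails — Rdc but no z with Rdz and Rzc.
(F3): fails — Rw3w1 but no z with Rw3z and Rzw1.
(F4): condition met.
(F5): condition met.
Valid on: (F4), (F5).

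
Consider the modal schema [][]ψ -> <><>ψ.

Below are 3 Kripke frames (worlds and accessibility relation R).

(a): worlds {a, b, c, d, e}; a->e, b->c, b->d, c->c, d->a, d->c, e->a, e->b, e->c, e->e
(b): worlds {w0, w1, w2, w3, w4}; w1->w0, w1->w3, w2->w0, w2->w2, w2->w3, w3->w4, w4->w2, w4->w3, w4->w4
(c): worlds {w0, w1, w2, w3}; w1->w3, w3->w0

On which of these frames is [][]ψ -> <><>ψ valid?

The schema corresponds to a generalized confluence (Geach) condition: forall x exists w (x R^2 w & x R^2 w).
(a): ✓.
(b): fails — at w0 but no w with w0R²w and w0R²w.
(c): fails — at w0 but no w with w0R²w and w0R²w.
Valid on: (a).

(a)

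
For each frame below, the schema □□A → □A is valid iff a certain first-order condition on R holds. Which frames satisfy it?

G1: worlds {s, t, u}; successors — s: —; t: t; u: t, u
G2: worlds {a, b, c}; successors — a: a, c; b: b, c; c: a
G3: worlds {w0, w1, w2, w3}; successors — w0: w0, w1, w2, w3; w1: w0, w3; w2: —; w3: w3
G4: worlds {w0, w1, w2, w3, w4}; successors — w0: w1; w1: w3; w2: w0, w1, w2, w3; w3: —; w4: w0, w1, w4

G1, G2, G3

This is the axiom for density; its first-order frame correspondent is ∀x ∀y (Rxy → ∃z (Rxz ∧ Rzy)).
G1: satisfies the condition.
G2: satisfies the condition.
G3: satisfies the condition.
G4: fails — Rw1w3 but no z with Rw1z and Rzw3.
Valid on: G1, G2, G3.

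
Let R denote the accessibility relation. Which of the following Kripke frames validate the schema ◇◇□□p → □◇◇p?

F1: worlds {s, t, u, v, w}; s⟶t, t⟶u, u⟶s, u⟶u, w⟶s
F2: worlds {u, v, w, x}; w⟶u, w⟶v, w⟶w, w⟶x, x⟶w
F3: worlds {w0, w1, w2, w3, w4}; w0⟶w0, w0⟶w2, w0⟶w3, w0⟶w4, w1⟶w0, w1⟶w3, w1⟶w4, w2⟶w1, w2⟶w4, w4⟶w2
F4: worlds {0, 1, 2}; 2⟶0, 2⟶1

Frame correspondent (Sahlqvist): ∀x ∀y ∀z ((xR²y ∧ xRz) → ∃w (yR²w ∧ zR²w)) — i.e. a generalized confluence (Geach) condition.
F1: holds.
F2: fails — wR²u, wRu but no t with uR²t and uR²t.
F3: fails — w0R²w0, w0Rw3 but no w with w0R²w and w3R²w.
F4: holds.
Valid on: F1, F4.

F1, F4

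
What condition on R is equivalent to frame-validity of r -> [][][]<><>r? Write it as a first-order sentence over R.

forall x forall z (x R^3 z -> exists w (x = w & z R^2 w))

This is a Sahlqvist (Geach-type) schema ◇^0□^0r → □^3◇^2r.
First-order correspondent: forall x forall z (x R^3 z -> exists w (x = w & z R^2 w)).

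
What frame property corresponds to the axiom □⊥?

Emptiness of R

This is the Ver axiom.
Its frame correspondent is emptiness of R — ∀x ∀y ¬Rxy.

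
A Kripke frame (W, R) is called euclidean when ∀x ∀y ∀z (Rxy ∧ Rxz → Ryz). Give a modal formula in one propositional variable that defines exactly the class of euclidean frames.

This is the Euclidean property; the standard corresponding axiom is 5: ◇q → □◇q.
Suppose ◇q→□◇q is valid. Take Rxy, Rxz and set V(q)={y}. Then ◇q at x, so □◇q at x, so ◇q at z, so some w with Rzw has q; w=y, i.e. Rzy. By symmetry of the argument, Ryz.

◇q → □◇q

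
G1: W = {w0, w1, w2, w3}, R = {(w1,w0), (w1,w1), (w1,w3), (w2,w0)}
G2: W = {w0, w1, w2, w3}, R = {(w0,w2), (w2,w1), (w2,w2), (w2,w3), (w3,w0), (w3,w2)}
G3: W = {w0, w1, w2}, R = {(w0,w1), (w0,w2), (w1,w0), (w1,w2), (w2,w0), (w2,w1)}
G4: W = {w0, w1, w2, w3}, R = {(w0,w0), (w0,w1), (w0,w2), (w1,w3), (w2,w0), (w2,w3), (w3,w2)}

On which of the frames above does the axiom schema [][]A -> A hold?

The schema corresponds to a generalized confluence (Geach) condition: forall x exists w (x R^2 w & x = w).
G1: fails — at w0 but no w with w0R²w and w0=w.
G2: fails — at w0 but no w with w0R²w and w0=w.
G3: holds.
G4: fails — at w1 but no w with w1R²w and w1=w.

G3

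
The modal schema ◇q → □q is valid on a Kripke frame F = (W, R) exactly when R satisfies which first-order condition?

Suppose ◇q→□q is valid. Take Rxy, Rxz and set V(q)={y}. Then ◇q at x, so □q at x, so q at z, i.e. z=y.

partial functionality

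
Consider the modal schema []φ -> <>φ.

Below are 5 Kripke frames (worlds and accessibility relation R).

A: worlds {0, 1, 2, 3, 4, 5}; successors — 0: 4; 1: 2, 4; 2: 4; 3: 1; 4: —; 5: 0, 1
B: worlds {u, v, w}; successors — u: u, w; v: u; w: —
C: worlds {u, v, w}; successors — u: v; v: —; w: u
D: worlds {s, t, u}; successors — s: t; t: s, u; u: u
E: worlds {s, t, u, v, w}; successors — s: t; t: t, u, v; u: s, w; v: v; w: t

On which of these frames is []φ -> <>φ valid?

D, E

This is the axiom for seriality; its first-order frame correspondent is forall x exists y Rxy.
A: fails — world 4 has no successor.
B: fails — world w has no successor.
C: fails — world v has no successor.
D: holds.
E: holds.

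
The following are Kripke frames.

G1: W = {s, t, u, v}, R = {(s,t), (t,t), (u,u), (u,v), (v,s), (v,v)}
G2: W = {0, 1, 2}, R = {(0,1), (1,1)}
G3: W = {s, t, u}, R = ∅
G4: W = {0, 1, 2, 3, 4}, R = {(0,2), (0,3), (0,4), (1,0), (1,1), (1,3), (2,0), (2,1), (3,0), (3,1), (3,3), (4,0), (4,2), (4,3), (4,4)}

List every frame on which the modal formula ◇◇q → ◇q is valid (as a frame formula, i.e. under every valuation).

This is the axiom for transitivity; its first-order frame correspondent is ∀x ∀y ∀z (Rxy ∧ Ryz → Rxz).
G1: fails — Ruv and Rvs but not Rus.
G2: ✓.
G3: ✓.
G4: fails — R10 and R02 but not R12.
Valid on: G2, G3.

G2, G3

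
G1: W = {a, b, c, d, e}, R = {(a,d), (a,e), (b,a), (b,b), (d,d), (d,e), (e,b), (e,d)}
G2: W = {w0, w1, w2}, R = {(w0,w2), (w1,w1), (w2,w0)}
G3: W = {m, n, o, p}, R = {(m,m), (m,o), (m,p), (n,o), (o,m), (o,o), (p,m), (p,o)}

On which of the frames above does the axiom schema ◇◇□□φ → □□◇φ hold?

This is the axiom for a generalized confluence (Geach) condition; its first-order frame correspondent is ∀x ∀y ∀z ((xR²y ∧ xR²z) → ∃w (yR²w ∧ zRw)).
G1: holds.
G2: fails — w0R²w0, w0R²w0 but no w with w0R²w and w0Rw.
G3: holds.

G1, G3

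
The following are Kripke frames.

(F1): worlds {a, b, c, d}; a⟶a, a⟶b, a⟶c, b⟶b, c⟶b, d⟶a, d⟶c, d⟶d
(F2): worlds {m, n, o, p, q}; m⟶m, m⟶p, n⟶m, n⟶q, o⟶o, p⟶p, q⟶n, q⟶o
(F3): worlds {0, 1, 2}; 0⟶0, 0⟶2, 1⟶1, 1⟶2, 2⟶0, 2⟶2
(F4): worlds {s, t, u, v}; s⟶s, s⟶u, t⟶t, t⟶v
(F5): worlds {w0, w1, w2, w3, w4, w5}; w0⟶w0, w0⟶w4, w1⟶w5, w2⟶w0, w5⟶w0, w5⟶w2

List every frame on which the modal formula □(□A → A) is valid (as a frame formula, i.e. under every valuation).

The schema corresponds to shift-reflexivity: ∀x ∀y (Rxy → Ryy).
(F1): fails — Rdc but not Rcc.
(F2): fails — Rnq but not Rqq.
(F3): condition met.
(F4): fails — Rsu but not Ruu.
(F5): fails — Rw1w5 but not Rw5w5.
Valid on: (F3).

(F3)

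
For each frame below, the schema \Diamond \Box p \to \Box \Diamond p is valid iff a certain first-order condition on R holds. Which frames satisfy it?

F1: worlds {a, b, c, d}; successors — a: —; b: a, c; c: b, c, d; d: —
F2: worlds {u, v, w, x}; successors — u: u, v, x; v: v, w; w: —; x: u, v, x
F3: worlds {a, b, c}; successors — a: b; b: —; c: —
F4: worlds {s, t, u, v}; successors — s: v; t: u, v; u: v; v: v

This is the axiom for convergence; its first-order frame correspondent is \forall x \forall y \forall z (Rxy \wedge Rxz \to \exists w (Ryw \wedge Rzw)).
F1: fails — Rbc and Rba but c and a have no common successor.
F2: fails — Rvv and Rvw but v and w have no common successor.
F3: fails — Rab and Rab but b and b have no common successor.
F4: condition met.
Valid on: F4.

F4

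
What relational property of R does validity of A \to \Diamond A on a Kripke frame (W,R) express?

Replacing A by ¬A and contraposing gives the equivalent schema □A → A.
Suppose □A→A is valid. At any x set V(A)={w : Rxw}. Then □A holds at x, so A holds at x, i.e. Rxx.
Conversely, on a frame with reflexivity the schema holds at every world under every valuation.
Frame condition: \forall x Rxx.

reflexivity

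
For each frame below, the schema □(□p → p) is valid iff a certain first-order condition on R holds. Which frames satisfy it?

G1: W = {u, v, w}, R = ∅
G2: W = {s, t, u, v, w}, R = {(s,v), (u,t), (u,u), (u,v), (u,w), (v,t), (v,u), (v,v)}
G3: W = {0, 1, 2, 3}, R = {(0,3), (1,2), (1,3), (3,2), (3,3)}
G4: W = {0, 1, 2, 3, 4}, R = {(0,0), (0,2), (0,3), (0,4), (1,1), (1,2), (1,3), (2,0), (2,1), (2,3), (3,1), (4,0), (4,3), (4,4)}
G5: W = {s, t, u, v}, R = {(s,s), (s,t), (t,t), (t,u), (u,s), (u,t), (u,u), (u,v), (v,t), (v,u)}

G1

The schema corresponds to shift-reflexivity: ∀x ∀y (Rxy → Ryy).
G1: holds.
G2: fails — Ruw but not Rww.
G3: fails — R32 but not R22.
G4: fails — R02 but not R22.
G5: fails — Ruv but not Rvv.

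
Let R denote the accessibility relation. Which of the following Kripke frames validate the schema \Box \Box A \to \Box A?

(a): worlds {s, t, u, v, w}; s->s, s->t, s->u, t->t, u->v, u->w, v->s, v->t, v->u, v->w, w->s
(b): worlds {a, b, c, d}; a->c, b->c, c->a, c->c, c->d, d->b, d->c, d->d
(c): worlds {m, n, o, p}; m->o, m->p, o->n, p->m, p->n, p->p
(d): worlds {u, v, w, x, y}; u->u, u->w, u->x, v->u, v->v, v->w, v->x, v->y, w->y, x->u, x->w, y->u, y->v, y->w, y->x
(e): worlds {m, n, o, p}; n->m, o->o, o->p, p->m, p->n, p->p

Frame correspondent (Sahlqvist): \forall x \forall y (Rxy \to \exists z (Rxz \wedge Rzy)) — i.e. density.
(a): fails — Ruv but no z with Ruz and Rzv.
(b): condition met.
(c): fails — Ron but no z with Roz and Rzn.
(d): fails — Rwy but no z with Rwz and Rzy.
(e): fails — Rnm but no z with Rnz and Rzm.

(b)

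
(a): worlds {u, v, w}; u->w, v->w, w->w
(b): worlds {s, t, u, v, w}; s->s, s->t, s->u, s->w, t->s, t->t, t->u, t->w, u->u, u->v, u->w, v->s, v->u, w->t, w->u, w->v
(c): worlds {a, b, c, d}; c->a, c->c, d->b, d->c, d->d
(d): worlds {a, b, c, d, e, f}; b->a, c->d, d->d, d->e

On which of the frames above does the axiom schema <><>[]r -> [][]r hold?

(a)

Frame correspondent (Sahlqvist): forall x forall y forall z ((x R^2 y & x R^2 z) -> exists w (yRw & z = w)) — i.e. a generalized confluence (Geach) condition.
(a): condition met.
(b): fails — sR²s, sR²v but no w* with sRw* and v=w*.
(c): fails — cR²a, cR²a but no w with aRw and a=w.
(d): fails — cR²e, cR²d but no w with eRw and d=w.
Valid on: (a).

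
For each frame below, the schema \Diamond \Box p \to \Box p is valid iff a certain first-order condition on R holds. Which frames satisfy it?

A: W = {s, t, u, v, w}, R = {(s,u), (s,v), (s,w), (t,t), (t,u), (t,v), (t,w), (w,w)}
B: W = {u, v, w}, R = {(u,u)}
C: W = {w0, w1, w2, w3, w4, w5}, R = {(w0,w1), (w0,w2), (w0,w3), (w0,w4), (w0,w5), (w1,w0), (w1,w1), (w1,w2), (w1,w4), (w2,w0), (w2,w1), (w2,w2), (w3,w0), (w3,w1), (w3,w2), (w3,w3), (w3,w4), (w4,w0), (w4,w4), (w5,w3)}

B

Frame correspondent (Sahlqvist): \forall x \forall y \forall z (Rxy \wedge Rxz \to Ryz) — i.e. the Euclidean property.
A: fails — Rsv and Rsv but not Rvv.
B: ✓.
C: fails — Rw0w1 and Rw0w3 but not Rw1w3.
Valid on: B.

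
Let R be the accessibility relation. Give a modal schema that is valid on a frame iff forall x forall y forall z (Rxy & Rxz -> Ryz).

This is the Euclidean property; the standard corresponding axiom is 5: ◇q → □◇q.
Suppose ◇q→□◇q is valid. Take Rxy, Rxz and set V(q)={y}. Then ◇q at x, so □◇q at x, so ◇q at z, so some w with Rzw has q; w=y, i.e. Rzy. By symmetry of the argument, Ryz.

◇q → □◇q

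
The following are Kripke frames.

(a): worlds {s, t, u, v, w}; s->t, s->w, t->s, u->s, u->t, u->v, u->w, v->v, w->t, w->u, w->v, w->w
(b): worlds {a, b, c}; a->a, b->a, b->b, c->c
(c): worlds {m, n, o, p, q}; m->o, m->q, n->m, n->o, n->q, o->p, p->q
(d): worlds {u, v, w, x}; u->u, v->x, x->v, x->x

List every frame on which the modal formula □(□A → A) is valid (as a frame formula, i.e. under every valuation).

This is the axiom for shift-reflexivity; its first-order frame correspondent is ∀x ∀y (Rxy → Ryy).
(a): fails — Rwt but not Rtt.
(b): satisfies the condition.
(c): fails — Rop but not Rpp.
(d): fails — Rxv but not Rvv.
Valid on: (b).

(b)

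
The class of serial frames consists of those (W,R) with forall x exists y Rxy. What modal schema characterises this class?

□q → ◇q

This is seriality; the standard corresponding axiom is D: □q → ◇q.
Suppose □q→◇q is valid. At any x set V(q)=W. Then □q at x, so ◇q at x, so x has a successor.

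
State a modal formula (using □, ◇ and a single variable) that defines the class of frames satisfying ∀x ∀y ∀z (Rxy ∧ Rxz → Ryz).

A defining formula is ◇q → □◇q (the 5 axiom).
Suppose ◇q→□◇q is valid. Take Rxy, Rxz and set V(q)={y}. Then ◇q at x, so □◇q at x, so ◇q at z, so some w with Rzw has q; w=y, i.e. Rzy. By symmetry of the argument, Ryz.

◇q → □◇q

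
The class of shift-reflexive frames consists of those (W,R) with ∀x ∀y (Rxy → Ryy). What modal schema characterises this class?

□(□q → q)

A defining formula is □(□q → q) (the T□ axiom).
Suppose □(□q→q) is valid. Take Rxy and set V(q)={w : Ryw}. Then at y, □q holds; since □(□q→q) at x, □q→q at y, so q at y, i.e. Ryy.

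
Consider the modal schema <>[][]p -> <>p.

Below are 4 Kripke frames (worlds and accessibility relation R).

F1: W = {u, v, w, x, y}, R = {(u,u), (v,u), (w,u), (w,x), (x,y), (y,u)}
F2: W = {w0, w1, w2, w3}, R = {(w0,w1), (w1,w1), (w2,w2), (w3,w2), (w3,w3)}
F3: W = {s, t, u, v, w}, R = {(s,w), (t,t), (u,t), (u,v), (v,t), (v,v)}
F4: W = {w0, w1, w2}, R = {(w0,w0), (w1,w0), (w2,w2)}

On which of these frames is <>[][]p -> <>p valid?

F2, F4

This is the axiom for a generalized confluence (Geach) condition; its first-order frame correspondent is forall x forall y (xRy -> exists w (y R^2 w & xRw)).
F1: fails — xRy but no t with yR²t and xRt.
F2: ✓.
F3: fails — sRw but no w* with wR²w* and sRw*.
F4: ✓.
Valid on: F2, F4.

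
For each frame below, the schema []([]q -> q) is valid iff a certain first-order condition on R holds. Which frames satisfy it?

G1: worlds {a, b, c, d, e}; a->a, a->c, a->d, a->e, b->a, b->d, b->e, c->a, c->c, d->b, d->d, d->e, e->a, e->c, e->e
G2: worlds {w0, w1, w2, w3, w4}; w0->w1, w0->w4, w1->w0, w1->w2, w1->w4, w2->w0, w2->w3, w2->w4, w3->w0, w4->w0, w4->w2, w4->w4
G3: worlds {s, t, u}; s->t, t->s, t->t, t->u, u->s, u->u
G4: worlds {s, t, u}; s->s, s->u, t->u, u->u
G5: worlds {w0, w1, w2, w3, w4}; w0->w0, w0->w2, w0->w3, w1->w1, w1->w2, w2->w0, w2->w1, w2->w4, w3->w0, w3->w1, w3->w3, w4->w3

G4

Frame correspondent (Sahlqvist): forall x forall y (Rxy -> Ryy) — i.e. shift-reflexivity.
G1: fails — Rdb but not Rbb.
G2: fails — Rw1w2 but not Rw2w2.
G3: fails — Rus but not Rss.
G4: holds.
G5: fails — Rw1w2 but not Rw2w2.
Valid on: G4.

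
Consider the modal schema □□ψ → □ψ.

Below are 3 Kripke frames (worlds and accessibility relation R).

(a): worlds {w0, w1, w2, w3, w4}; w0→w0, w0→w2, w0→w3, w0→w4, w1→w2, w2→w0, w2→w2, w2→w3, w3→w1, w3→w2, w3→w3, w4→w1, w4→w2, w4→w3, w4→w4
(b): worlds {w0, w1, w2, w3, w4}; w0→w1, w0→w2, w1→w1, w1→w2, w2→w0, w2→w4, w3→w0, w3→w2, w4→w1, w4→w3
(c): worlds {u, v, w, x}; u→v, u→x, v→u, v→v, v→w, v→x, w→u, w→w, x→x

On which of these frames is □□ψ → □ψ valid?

The schema corresponds to density: ∀x ∀y (Rxy → ∃z (Rxz ∧ Rzy)).
(a): holds.
(b): fails — Rw2w4 but no z with Rw2z and Rzw4.
(c): holds.
Valid on: (a), (c).

(a), (c)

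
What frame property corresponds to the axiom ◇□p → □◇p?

convergence

Suppose ◇□p→□◇p is valid. Take Rxy, Rxz and set V(p)={w : Ryw}. Then □p at y so ◇□p at x, so □◇p at x, so ◇p at z, giving w with Rzw and Ryw.
Conversely, any frame satisfying ∀x ∀y ∀z (Rxy ∧ Rxz → ∃w (Ryw ∧ Rzw)) validates the schema.
So the correspondent is convergence.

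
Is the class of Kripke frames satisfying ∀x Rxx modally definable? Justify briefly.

The condition is reflexivity. A defining modal formula is □q → q.
Suppose □q→q is valid. At any x set V(q)={w : Rxw}. Then □q holds at x, so q holds at x, i.e. Rxx.

Yes, by □q → q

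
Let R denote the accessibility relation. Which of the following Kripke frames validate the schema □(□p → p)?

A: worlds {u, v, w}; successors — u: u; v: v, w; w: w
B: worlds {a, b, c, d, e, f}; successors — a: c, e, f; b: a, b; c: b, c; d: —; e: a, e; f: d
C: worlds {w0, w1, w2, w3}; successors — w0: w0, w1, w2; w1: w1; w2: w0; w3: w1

This is the axiom for shift-reflexivity; its first-order frame correspondent is ∀x ∀y (Rxy → Ryy).
A: satisfies the condition.
B: fails — Rea but not Raa.
C: fails — Rw0w2 but not Rw2w2.

A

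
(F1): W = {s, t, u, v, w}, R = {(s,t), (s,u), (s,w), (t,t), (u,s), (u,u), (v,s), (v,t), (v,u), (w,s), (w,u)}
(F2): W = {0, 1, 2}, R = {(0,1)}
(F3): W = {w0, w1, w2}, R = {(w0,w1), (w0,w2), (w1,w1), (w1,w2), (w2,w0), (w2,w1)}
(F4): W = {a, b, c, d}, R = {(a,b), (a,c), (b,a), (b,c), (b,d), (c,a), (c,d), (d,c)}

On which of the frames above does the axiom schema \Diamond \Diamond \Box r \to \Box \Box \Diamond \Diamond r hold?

(F2), (F3)

Frame correspondent (Sahlqvist): \forall x \forall y \forall z ((x R^2 y \wedge x R^2 z) \to \exists w (yRw \wedge z R^2 w)) — i.e. a generalized confluence (Geach) condition.
(F1): fails — sR²u, sR²t but no w* with uRw* and tR²w*.
(F2): ✓.
(F3): ✓.
(F4): fails — aR²a, aR²d but no w with aRw and dR²w.
Valid on: (F2), (F3).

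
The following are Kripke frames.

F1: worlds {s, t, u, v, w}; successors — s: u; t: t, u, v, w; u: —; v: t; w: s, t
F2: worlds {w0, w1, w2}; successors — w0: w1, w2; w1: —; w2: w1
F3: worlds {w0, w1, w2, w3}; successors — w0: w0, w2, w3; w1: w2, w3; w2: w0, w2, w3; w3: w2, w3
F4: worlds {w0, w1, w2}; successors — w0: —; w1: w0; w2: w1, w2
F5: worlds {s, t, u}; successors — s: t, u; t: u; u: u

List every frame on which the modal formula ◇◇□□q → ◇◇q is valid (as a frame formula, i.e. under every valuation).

The schema corresponds to a generalized confluence (Geach) condition: ∀x ∀y (xR²y → ∃w (yR²w ∧ xR²w)).
F1: fails — tR²s but no w* with sR²w* and tR²w*.
F2: fails — w0R²w1 but no w with w1R²w and w0R²w.
F3: holds.
F4: fails — w2R²w0 but no w with w0R²w and w2R²w.
F5: holds.

F3, F5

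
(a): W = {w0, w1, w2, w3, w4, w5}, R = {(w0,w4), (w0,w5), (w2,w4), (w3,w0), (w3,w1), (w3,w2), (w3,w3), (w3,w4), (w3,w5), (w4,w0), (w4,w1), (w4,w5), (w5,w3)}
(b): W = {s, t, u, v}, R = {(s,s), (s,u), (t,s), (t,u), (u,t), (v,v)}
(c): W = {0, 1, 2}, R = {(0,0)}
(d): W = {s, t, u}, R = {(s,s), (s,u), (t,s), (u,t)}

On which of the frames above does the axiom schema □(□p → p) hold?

(c)

Frame correspondent (Sahlqvist): ∀x ∀y (Rxy → Ryy) — i.e. shift-reflexivity.
(a): fails — Rw0w4 but not Rw4w4.
(b): fails — Rut but not Rtt.
(c): ✓.
(d): fails — Rsu but not Ruu.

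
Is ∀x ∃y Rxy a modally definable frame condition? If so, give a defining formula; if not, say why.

This is a Sahlqvist condition; the D axiom □q → ◇q defines it.

Yes — defined by □q → ◇q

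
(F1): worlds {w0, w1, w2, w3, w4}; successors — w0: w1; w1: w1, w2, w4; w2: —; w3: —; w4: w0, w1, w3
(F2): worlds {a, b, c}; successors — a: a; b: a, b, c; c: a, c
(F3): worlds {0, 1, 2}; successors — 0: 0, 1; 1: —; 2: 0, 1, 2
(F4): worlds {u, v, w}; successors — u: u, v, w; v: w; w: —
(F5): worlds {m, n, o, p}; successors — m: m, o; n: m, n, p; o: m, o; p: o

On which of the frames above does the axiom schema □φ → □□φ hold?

This is the axiom for transitivity; its first-order frame correspondent is ∀x ∀y ∀z (Rxy ∧ Ryz → Rxz).
(F1): fails — Rw4w1 and Rw1w2 but not Rw4w2.
(F2): ✓.
(F3): ✓.
(F4): ✓.
(F5): fails — Rpo and Rom but not Rpm.

(F2), (F3), (F4)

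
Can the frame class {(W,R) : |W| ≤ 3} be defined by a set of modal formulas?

If a class were modally definable it would be closed under disjoint unions (Goldblatt–Thomason).
Any modal formula valid on each of 4 disjoint one-world frames is valid on their disjoint union (validity is preserved under disjoint unions). Each one-world frame has |W|=1≤3, but the union has |W|=4.
So the class is not modally definable.

Not definable by any modal formula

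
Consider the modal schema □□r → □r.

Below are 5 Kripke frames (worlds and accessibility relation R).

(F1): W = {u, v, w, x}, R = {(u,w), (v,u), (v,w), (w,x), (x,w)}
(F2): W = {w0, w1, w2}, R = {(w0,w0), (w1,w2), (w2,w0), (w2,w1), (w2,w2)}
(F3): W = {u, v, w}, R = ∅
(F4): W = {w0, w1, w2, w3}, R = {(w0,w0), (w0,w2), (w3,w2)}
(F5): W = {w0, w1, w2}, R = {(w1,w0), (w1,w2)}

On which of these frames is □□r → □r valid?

This is the axiom for density; its first-order frame correspondent is ∀x ∀y (Rxy → ∃z (Rxz ∧ Rzy)).
(F1): fails — Rxw but no z with Rxz and Rzw.
(F2): condition met.
(F3): condition met.
(F4): fails — Rw3w2 but no z with Rw3z and Rzw2.
(F5): fails — Rw1w2 but no z with Rw1z and Rzw2.

(F2), (F3)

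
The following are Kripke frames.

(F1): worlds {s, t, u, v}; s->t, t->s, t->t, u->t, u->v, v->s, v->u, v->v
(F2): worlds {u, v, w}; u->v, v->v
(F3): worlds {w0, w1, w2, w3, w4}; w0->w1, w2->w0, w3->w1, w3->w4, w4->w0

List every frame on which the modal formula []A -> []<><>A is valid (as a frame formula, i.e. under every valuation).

(F1), (F2)

The schema corresponds to a generalized confluence (Geach) condition: forall x forall z (xRz -> exists w (xRw & z R^2 w)).
(F1): holds.
(F2): holds.
(F3): fails — w0Rw1 but no w with w0Rw and w1R²w.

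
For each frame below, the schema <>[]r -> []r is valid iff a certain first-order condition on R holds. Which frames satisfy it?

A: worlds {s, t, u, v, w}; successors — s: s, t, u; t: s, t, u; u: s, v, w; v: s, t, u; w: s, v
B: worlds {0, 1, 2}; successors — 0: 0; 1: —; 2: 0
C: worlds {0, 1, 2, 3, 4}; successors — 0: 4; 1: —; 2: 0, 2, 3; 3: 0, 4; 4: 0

This is the axiom for the Euclidean property; its first-order frame correspondent is forall x forall y forall z (Rxy & Rxz -> Ryz).
A: fails — Rsu and Rsu but not Ruu.
B: holds.
C: fails — R04 and R04 but not R44.
Valid on: B.

B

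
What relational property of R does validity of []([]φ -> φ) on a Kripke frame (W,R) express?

shift-reflexivity: forall x forall y (Rxy -> Ryy)

Suppose □(□φ→φ) is valid. Take Rxy and set V(φ)={w : Ryw}. Then at y, □φ holds; since □(□φ→φ) at x, □φ→φ at y, so φ at y, i.e. Ryy.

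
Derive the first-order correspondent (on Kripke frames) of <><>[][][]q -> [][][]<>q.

This is a Sahlqvist (Geach-type) schema ◇^2□^3q → □^3◇^1q.
First-order correspondent: forall x forall y forall z ((x R^2 y & x R^3 z) -> exists w (y R^3 w & zRw)).

forall x forall y forall z ((x R^2 y & x R^3 z) -> exists w (y R^3 w & zRw))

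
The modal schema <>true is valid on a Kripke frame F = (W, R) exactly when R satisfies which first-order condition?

Seriality

◇⊤ holds at w iff w has a successor, so frame-validity of ◇⊤ is exactly seriality. Equivalently via □p → ◇p:
Suppose □p→◇p is valid. At any x set V(p)=W. Then □p at x, so ◇p at x, so x has a successor.
The converse is a direct semantic check.
Frame condition: forall x exists y Rxy.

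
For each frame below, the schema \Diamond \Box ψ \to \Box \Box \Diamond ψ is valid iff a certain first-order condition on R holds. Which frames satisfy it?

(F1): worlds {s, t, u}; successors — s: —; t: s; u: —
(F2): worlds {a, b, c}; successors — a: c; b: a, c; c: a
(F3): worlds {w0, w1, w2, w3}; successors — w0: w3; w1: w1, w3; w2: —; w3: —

The schema corresponds to a generalized confluence (Geach) condition: \forall x \forall y \forall z ((xRy \wedge x R^2 z) \to \exists w (yRw \wedge zRw)).
(F1): holds.
(F2): fails — aRc, aR²a but no w with cRw and aRw.
(F3): fails — w1Rw1, w1R²w3 but no w with w1Rw and w3Rw.
Valid on: (F1).

(F1)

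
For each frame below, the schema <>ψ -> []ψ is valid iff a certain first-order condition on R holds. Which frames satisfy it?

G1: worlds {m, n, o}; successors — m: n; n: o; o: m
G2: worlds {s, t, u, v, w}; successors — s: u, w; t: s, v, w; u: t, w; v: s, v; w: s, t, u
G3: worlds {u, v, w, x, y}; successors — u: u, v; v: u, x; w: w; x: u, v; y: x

Frame correspondent (Sahlqvist): forall x forall y forall z (Rxy & Rxz -> y = z) — i.e. partial functionality.
G1: satisfies the condition.
G2: fails — s sees both u and w.
G3: fails — u sees both u and v.
Valid on: G1.

G1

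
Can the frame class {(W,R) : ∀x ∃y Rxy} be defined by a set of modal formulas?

This is a Sahlqvist condition; the D axiom □r → ◇r defines it.
Suppose □r→◇r is valid. At any x set V(r)=W. Then □r at x, so ◇r at x, so x has a successor.

Definable; □r → ◇r defines it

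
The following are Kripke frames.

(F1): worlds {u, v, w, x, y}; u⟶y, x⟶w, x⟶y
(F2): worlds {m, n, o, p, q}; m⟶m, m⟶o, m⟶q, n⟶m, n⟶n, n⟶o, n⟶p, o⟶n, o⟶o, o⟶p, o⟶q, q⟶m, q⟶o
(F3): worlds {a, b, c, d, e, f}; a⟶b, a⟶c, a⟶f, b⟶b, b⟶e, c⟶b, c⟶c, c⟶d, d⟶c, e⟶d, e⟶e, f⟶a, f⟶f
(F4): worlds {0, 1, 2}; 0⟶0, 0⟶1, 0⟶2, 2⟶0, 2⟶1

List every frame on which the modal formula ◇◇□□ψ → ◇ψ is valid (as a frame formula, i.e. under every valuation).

Frame correspondent (Sahlqvist): ∀x ∀y (xR²y → ∃w (yR²w ∧ xRw)) — i.e. a generalized confluence (Geach) condition.
(F1): satisfies the condition.
(F2): fails — mR²p but no w with pR²w and mRw.
(F3): fails — dR²b but no w with bR²w and dRw.
(F4): fails — 0R²1 but no w with 1R²w and 0Rw.

(F1)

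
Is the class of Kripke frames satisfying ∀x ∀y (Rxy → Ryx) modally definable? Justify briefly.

Yes — defined by p → □◇p

This is a Sahlqvist condition; the B axiom p → □◇p defines it.
Suppose p→□◇p is valid. Take Rxy and set V(p)={x}. Then p at x, so □◇p at x, so ◇p at y, so some z with Ryz has p; z=x, i.e. Ryx.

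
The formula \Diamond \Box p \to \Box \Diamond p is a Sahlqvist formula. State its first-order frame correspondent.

This schema is the .2 axiom.
Its frame correspondent is convergence — \forall x \forall y \forall z (Rxy \wedge Rxz \to \exists w (Ryw \wedge Rzw)).

convergence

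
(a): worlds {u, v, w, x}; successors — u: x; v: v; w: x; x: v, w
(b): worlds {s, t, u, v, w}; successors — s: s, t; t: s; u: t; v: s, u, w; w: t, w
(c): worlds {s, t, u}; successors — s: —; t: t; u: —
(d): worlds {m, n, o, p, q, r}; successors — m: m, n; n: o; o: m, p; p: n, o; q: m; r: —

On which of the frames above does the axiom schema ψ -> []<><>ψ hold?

(c)

The schema corresponds to a generalized confluence (Geach) condition: forall x forall z (xRz -> exists w (x = w & z R^2 w)).
(a): fails — uRx but no t with u=t and xR²t.
(b): fails — uRt but no w* with u=w* and tR²w*.
(c): ✓.
(d): fails — pRo but no w with p=w and oR²w.
Valid on: (c).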